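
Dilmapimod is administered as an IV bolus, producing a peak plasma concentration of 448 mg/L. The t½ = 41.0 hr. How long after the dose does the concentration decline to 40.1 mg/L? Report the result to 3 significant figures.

143 hours

k = ln 2 / 41.0 = 0.01691 hr⁻¹
C(t) = C₀ e^(−kt)  ⇒  t = ln(C₀/C) / k
t = ln(448/40.1) / 0.01691 = 2.413 / 0.01691 ≈ 143 hours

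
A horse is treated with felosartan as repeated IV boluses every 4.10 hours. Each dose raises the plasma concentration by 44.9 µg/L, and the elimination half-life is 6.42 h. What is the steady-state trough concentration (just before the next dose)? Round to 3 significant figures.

k = ln 2 / 6.42 = 0.1080 h⁻¹
Fraction remaining after one interval: e^(−kτ) = e^(−0.1080 × 4.10) = 0.6423
R = 1 / (1 − 0.6423) = 2.796
Css,max = 44.9 × 2.796 = 125.5 µg/L
Css,min = Css,max × e^(−kτ) = 125.5 × 0.6423 ≈ 80.6 µg/L

80.6 µg/L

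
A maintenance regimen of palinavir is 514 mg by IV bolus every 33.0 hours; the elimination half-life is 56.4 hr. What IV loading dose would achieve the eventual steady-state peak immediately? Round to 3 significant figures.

k = ln 2 / 56.4 = 0.01229 hr⁻¹
Accumulation ratio R = 1 / (1 − e^(−kτ)) = 1 / (1 − e^(−0.01229×33.0)) = 1 / (1 − 0.6666) = 2.999
Loading dose = maintenance dose × R = 514 × 2.999 ≈ 1540 mg

1540 mg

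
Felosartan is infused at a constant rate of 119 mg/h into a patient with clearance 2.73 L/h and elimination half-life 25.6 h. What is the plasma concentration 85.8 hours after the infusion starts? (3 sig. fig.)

Css = rate / CL = 119 / 2.73 = 43.59 µg/mL
k = ln 2 / 25.6 = 0.02708 h⁻¹
C(t) = Css (1 − e^(−kt)) = 43.59 × (1 − e^(−2.323)) = 43.59 × 0.9020 ≈ 39.3 µg/mL

39.3 µg/mL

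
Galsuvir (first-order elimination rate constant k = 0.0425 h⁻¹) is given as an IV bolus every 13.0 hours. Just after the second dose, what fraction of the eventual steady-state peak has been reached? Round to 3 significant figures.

0.669

f_n = 1 − e^(−nkτ) = 1 − e^(−2 × 0.04250 × 13.0) = 1 − e^(−1.105) = 1 − 0.3312 ≈ 0.669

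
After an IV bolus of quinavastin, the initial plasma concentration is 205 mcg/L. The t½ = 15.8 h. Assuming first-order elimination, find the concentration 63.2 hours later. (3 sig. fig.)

k = ln 2 / 15.8 = 0.04387 h⁻¹
C(t) = C₀ e^(−kt) = 205 × e^(−0.04387 × 63.2) = 205 × e^(−2.773) = 205 × 0.06250 ≈ 12.8 mcg/L

12.8 mcg/L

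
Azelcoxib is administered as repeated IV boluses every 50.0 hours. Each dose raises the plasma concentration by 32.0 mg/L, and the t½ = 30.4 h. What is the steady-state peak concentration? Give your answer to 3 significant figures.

47.0 mg/L

k = ln 2 / 30.4 = 0.02280 h⁻¹
Fraction remaining after one interval: e^(−kτ) = e^(−0.02280 × 50.0) = 0.3198
R = 1 / (1 − 0.3198) = 1.470
Css,max = 32.0 × 1.470 ≈ 47.0 mg/L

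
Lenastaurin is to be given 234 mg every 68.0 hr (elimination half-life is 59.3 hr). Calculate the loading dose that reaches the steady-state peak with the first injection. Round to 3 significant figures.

427 mg

k = ln 2 / 59.3 = 0.01169 hr⁻¹
Accumulation ratio R = 1 / (1 − e^(−kτ)) = 1 / (1 − e^(−0.01169×68.0)) = 1 / (1 − 0.4517) = 1.824
Loading dose = maintenance dose × R = 234 × 1.824 ≈ 427 mg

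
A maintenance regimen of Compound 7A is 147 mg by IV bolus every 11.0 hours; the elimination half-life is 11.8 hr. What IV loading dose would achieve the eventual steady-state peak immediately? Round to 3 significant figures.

k = ln 2 / 11.8 = 0.05874 hr⁻¹
Accumulation ratio R = 1 / (1 − e^(−kτ)) = 1 / (1 − e^(−0.05874×11.0)) = 1 / (1 − 0.5241) = 2.101
Loading dose = maintenance dose × R = 147 × 2.101 ≈ 309 mg

309 mg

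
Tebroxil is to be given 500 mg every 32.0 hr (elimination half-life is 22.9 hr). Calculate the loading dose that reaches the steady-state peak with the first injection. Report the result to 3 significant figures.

806 mg

k = ln 2 / 22.9 = 0.03027 hr⁻¹
Accumulation ratio R = 1 / (1 − e^(−kτ)) = 1 / (1 − e^(−0.03027×32.0)) = 1 / (1 − 0.3796) = 1.612
Loading dose = maintenance dose × R = 500 × 1.612 ≈ 806 mg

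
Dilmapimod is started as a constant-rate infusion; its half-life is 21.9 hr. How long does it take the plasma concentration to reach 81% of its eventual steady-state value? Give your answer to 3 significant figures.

k = ln 2 / 21.9 = 0.03165 hr⁻¹
f = 1 − e^(−kt)  ⇒  t = −ln(1 − f) / k
t = −ln(1 − 0.81) / 0.03165 = 1.661 / 0.03165 ≈ 52.5 hours

52.5 hours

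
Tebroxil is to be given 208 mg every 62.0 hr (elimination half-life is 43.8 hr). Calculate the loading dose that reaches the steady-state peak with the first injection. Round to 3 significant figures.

k = ln 2 / 43.8 = 0.01583 hr⁻¹
Accumulation ratio R = 1 / (1 − e^(−kτ)) = 1 / (1 − e^(−0.01583×62.0)) = 1 / (1 − 0.3749) = 1.600
Loading dose = maintenance dose × R = 208 × 1.600 ≈ 333 mg

333 mg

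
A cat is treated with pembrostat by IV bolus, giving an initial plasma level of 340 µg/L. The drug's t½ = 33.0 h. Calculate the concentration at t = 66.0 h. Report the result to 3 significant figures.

85.0 µg/L

k = ln 2 / 33.0 = 0.02100 h⁻¹
66.0 h is 2.000 half-lives, so C = 340 × (1/2)^2.000 = 340 × 0.2500 ≈ 85.0 µg/L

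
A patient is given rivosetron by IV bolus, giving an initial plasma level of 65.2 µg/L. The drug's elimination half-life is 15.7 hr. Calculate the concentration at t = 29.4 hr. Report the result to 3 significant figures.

17.8 µg/L

k = ln 2 / 15.7 = 0.04415 hr⁻¹
C(t) = C₀ e^(−kt) = 65.2 × e^(−0.04415 × 29.4) = 65.2 × e^(−1.298) = 65.2 × 0.2731 ≈ 17.8 µg/L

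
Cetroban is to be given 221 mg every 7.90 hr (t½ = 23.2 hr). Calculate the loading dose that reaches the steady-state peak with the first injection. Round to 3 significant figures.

k = ln 2 / 23.2 = 0.02988 hr⁻¹
Accumulation ratio R = 1 / (1 − e^(−kτ)) = 1 / (1 − e^(−0.02988×7.90)) = 1 / (1 − 0.7898) = 4.756
Loading dose = maintenance dose × R = 221 × 4.756 ≈ 1050 mg

1050 mg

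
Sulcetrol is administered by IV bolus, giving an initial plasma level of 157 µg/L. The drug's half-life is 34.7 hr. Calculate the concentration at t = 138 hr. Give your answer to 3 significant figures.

9.97 µg/L

k = ln 2 / 34.7 = 0.01998 hr⁻¹
138 hr is 3.977 half-lives, so C = 157 × (1/2)^3.977 = 157 × 0.06351 ≈ 9.97 µg/L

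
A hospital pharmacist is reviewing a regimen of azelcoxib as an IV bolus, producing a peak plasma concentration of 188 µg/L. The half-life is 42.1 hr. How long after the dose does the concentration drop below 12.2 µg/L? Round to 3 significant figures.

166 hours

k = ln 2 / 42.1 = 0.01646 hr⁻¹
C(t) = C₀ e^(−kt)  ⇒  t = ln(C₀/C) / k
t = ln(188/12.2) / 0.01646 = 2.735 / 0.01646 ≈ 166 hours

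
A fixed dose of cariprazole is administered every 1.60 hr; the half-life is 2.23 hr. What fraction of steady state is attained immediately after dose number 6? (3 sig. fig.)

0.949

k = ln 2 / 2.23 = 0.3108 hr⁻¹
f_n = 1 − e^(−nkτ) = 1 − e^(−6 × 0.3108 × 1.60) = 1 − e^(−2.984) = 1 − 0.05059 ≈ 0.949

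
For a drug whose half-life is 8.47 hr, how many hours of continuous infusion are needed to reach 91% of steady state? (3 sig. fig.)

k = ln 2 / 8.47 = 0.08184 hr⁻¹
f = 1 − e^(−kt)  ⇒  t = −ln(1 − f) / k
t = −ln(1 − 0.91) / 0.08184 = 2.408 / 0.08184 ≈ 29.4 hours

29.4 hours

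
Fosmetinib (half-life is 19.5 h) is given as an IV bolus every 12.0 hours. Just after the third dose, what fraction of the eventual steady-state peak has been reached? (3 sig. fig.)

0.722

k = ln 2 / 19.5 = 0.03555 h⁻¹
f_n = 1 − e^(−nkτ) = 1 − e^(−3 × 0.03555 × 12.0) = 1 − e^(−1.280) = 1 − 0.2781 ≈ 0.722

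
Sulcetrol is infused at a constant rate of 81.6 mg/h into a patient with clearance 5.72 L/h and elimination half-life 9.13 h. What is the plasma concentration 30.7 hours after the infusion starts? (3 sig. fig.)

Css = rate / CL = 81.6 / 5.72 = 14.27 µg/mL
k = ln 2 / 9.13 = 0.07592 h⁻¹
C(t) = Css (1 − e^(−kt)) = 14.27 × (1 − e^(−2.331)) = 14.27 × 0.9028 ≈ 12.9 µg/mL

12.9 µg/mL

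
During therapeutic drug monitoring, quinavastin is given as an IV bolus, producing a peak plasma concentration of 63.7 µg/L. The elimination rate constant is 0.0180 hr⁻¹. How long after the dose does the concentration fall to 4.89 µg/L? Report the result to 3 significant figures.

143 hours

C(t) = C₀ e^(−kt)  ⇒  t = ln(C₀/C) / k
t = ln(63.7/4.89) / 0.01800 = 2.567 / 0.01800 ≈ 143 hours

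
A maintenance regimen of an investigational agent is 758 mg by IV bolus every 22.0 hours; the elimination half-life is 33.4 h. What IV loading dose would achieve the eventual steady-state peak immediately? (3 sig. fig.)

k = ln 2 / 33.4 = 0.02075 h⁻¹
Accumulation ratio R = 1 / (1 − e^(−kτ)) = 1 / (1 − e^(−0.02075×22.0)) = 1 / (1 − 0.6335) = 2.728
Loading dose = maintenance dose × R = 758 × 2.728 ≈ 2070 mg

2070 mg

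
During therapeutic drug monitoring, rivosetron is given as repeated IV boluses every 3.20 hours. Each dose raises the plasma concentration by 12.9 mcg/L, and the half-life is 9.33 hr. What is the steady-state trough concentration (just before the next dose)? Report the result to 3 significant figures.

48.1 mcg/L

k = ln 2 / 9.33 = 0.07429 hr⁻¹
Fraction remaining after one interval: e^(−kτ) = e^(−0.07429 × 3.20) = 0.7884
R = 1 / (1 − 0.7884) = 4.726
Css,max = 12.9 × 4.726 = 60.97 mcg/L
Css,min = Css,max × e^(−kτ) = 60.97 × 0.7884 ≈ 48.1 mcg/L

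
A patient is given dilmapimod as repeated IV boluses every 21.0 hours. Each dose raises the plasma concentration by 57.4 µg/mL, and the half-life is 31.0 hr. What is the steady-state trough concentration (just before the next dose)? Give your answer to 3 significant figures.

k = ln 2 / 31.0 = 0.02236 hr⁻¹
Fraction remaining after one interval: e^(−kτ) = e^(−0.02236 × 21.0) = 0.6253
R = 1 / (1 − 0.6253) = 2.669
Css,max = 57.4 × 2.669 = 153.2 µg/mL
Css,min = Css,max × e^(−kτ) = 153.2 × 0.6253 ≈ 95.8 µg/mL

95.8 µg/mL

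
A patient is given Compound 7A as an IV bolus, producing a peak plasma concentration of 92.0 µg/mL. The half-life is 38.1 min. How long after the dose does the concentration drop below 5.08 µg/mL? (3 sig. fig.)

159 minutes

k = ln 2 / 38.1 = 0.01819 min⁻¹
C(t) = C₀ e^(−kt)  ⇒  t = ln(C₀/C) / k
t = ln(92.0/5.08) / 0.01819 = 2.896 / 0.01819 ≈ 159 minutes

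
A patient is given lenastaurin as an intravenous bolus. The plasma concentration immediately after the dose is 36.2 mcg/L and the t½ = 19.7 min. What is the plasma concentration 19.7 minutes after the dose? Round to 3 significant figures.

k = ln 2 / 19.7 = 0.03519 min⁻¹
C(t) = C₀ e^(−kt) = 36.2 × e^(−0.03519 × 19.7) = 36.2 × e^(−0.6931) = 36.2 × 0.5000 ≈ 18.1 mcg/L

18.1 mcg/L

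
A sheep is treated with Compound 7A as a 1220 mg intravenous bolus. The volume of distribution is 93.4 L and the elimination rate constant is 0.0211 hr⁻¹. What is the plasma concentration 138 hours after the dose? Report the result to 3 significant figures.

0.710 mg/L

C₀ = dose / V = 1220 / 93.4 = 13.06 mg/L
C(t) = C₀ e^(−kt) = 13.06 × e^(−0.02110 × 138) = 13.06 × e^(−2.912) = 13.06 × 0.05438 ≈ 0.710 mg/L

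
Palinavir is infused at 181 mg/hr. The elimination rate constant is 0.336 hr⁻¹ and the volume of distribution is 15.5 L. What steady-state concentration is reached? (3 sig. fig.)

CL = k · V = 0.336 × 15.5 = 5.208 L/hr
Css = rate / CL = 181 / 5.208 ≈ 34.8 mg/L

34.8 mg/L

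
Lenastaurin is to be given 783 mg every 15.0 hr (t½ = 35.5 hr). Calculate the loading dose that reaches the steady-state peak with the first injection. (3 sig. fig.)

3080 mg

k = ln 2 / 35.5 = 0.01953 hr⁻¹
Accumulation ratio R = 1 / (1 − e^(−kτ)) = 1 / (1 − e^(−0.01953×15.0)) = 1 / (1 − 0.7461) = 3.939
Loading dose = maintenance dose × R = 783 × 3.939 ≈ 3080 mg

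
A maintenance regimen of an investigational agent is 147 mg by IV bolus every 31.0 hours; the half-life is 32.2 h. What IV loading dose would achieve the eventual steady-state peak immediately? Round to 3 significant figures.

k = ln 2 / 32.2 = 0.02153 h⁻¹
Accumulation ratio R = 1 / (1 − e^(−kτ)) = 1 / (1 − e^(−0.02153×31.0)) = 1 / (1 − 0.5131) = 2.054
Loading dose = maintenance dose × R = 147 × 2.054 ≈ 302 mg

302 mg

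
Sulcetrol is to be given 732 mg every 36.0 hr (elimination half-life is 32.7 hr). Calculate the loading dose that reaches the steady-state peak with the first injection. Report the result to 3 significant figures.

1370 mg

k = ln 2 / 32.7 = 0.02120 hr⁻¹
Accumulation ratio R = 1 / (1 − e^(−kτ)) = 1 / (1 − e^(−0.02120×36.0)) = 1 / (1 − 0.4662) = 1.873
Loading dose = maintenance dose × R = 732 × 1.873 ≈ 1370 mg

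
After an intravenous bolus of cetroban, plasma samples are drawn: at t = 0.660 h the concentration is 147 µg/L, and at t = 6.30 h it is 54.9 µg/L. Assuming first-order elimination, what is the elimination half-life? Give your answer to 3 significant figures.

k = ln(C₁/C₂) / (t₂ − t₁) = ln(147/54.9) / (6.30 − 0.660)
  = 0.9849 / 5.640 = 0.1746 h⁻¹
t½ = ln 2 / k = ln 2 / 0.1746 ≈ 3.97 hours

3.97 hours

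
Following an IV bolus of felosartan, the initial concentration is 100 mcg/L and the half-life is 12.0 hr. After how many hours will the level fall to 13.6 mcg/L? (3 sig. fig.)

k = ln 2 / 12.0 = 0.05776 hr⁻¹
C(t) = C₀ e^(−kt)  ⇒  t = ln(C₀/C) / k
t = ln(100/13.6) / 0.05776 = 1.995 / 0.05776 ≈ 34.5 hours

34.5 hours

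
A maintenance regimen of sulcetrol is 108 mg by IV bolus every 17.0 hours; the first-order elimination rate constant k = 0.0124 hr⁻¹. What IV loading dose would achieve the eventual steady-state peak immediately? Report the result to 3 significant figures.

Accumulation ratio R = 1 / (1 − e^(−kτ)) = 1 / (1 − e^(−0.01240×17.0)) = 1 / (1 − 0.8099) = 5.261
Loading dose = maintenance dose × R = 108 × 5.261 ≈ 568 mg

568 mg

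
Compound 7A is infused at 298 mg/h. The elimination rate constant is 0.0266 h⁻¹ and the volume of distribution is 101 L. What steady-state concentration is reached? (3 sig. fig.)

111 µg/mL

CL = k · V = 0.0266 × 101 = 2.687 L/h
Css = rate / CL = 298 / 2.687 ≈ 111 µg/mL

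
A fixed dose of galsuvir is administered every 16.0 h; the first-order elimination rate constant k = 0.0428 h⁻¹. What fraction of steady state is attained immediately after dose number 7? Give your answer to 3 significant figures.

f_n = 1 − e^(−nkτ) = 1 − e^(−7 × 0.04280 × 16.0) = 1 − e^(−4.794) = 1 − 0.008283 ≈ 0.992

0.992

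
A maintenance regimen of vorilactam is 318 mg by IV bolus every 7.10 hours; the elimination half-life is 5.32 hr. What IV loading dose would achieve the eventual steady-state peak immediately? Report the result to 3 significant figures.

k = ln 2 / 5.32 = 0.1303 hr⁻¹
Accumulation ratio R = 1 / (1 − e^(−kτ)) = 1 / (1 − e^(−0.1303×7.10)) = 1 / (1 − 0.3965) = 1.657
Loading dose = maintenance dose × R = 318 × 1.657 ≈ 527 mg

527 mg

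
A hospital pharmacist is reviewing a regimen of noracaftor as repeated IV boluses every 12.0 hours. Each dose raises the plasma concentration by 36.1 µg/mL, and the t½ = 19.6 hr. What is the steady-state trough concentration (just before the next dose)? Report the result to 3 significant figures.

k = ln 2 / 19.6 = 0.03536 hr⁻¹
Fraction remaining after one interval: e^(−kτ) = e^(−0.03536 × 12.0) = 0.6542
R = 1 / (1 − 0.6542) = 2.892
Css,max = 36.1 × 2.892 = 104.4 µg/mL
Css,min = Css,max × e^(−kτ) = 104.4 × 0.6542 ≈ 68.3 µg/mL

68.3 µg/mL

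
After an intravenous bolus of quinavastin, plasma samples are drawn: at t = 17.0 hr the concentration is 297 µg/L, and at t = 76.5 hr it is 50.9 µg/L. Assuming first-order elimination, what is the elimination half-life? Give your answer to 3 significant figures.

23.4 hours

k = ln(C₁/C₂) / (t₂ − t₁) = ln(297/50.9) / (76.5 − 17.0)
  = 1.764 / 59.50 = 0.02964 hr⁻¹
t½ = ln 2 / k = ln 2 / 0.02964 ≈ 23.4 hours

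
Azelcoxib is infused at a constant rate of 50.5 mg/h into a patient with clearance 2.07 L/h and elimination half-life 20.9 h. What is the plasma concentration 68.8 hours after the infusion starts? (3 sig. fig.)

21.9 mg/L

Css = rate / CL = 50.5 / 2.07 = 24.40 mg/L
k = ln 2 / 20.9 = 0.03316 h⁻¹
C(t) = Css (1 − e^(−kt)) = 24.40 × (1 − e^(−2.282)) = 24.40 × 0.8979 ≈ 21.9 mg/L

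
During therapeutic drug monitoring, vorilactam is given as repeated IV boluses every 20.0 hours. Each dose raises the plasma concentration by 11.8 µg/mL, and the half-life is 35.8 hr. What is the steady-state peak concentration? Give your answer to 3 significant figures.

36.8 µg/mL

k = ln 2 / 35.8 = 0.01936 hr⁻¹
Fraction remaining after one interval: e^(−kτ) = e^(−0.01936 × 20.0) = 0.6789
R = 1 / (1 − 0.6789) = 3.115
Css,max = 11.8 × 3.115 ≈ 36.8 µg/mL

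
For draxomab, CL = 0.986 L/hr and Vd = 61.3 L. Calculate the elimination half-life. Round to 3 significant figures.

43.1 hours

k = CL / V = 0.986 / 61.3 = 0.01608 hr⁻¹
t½ = ln 2 / k = ln 2 / 0.01608 ≈ 43.1 hours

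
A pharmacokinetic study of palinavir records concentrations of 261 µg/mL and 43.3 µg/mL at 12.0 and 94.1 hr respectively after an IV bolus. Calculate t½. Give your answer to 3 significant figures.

k = ln(C₁/C₂) / (t₂ − t₁) = ln(261/43.3) / (94.1 − 12.0)
  = 1.796 / 82.10 = 0.02188 hr⁻¹
t½ = ln 2 / k = ln 2 / 0.02188 ≈ 31.7 hours

31.7 hours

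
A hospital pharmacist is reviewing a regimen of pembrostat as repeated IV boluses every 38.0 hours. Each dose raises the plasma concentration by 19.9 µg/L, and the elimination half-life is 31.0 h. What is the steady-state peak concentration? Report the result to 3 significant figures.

34.8 µg/L

k = ln 2 / 31.0 = 0.02236 h⁻¹
Fraction remaining after one interval: e^(−kτ) = e^(−0.02236 × 38.0) = 0.4276
R = 1 / (1 − 0.4276) = 1.747
Css,max = 19.9 × 1.747 ≈ 34.8 µg/L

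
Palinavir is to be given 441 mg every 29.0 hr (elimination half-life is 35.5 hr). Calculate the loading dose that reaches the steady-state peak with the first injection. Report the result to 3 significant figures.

1020 mg

k = ln 2 / 35.5 = 0.01953 hr⁻¹
Accumulation ratio R = 1 / (1 − e^(−kτ)) = 1 / (1 − e^(−0.01953×29.0)) = 1 / (1 − 0.5677) = 2.313
Loading dose = maintenance dose × R = 441 × 2.313 ≈ 1020 mg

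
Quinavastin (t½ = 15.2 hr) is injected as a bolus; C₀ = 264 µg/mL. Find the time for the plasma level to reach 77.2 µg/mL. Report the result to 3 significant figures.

k = ln 2 / 15.2 = 0.04560 hr⁻¹
C(t) = C₀ e^(−kt)  ⇒  t = ln(C₀/C) / k
t = ln(264/77.2) / 0.04560 = 1.230 / 0.04560 ≈ 27.0 hours

27.0 hours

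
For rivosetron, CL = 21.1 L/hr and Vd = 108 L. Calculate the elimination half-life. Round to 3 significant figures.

k = CL / V = 21.1 / 108 = 0.1954 hr⁻¹
t½ = ln 2 / k = ln 2 / 0.1954 ≈ 3.55 hours

3.55 hours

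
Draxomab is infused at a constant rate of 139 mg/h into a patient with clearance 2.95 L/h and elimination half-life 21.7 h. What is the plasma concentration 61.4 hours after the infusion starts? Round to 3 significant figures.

40.5 µg/mL

Css = rate / CL = 139 / 2.95 = 47.12 µg/mL
k = ln 2 / 21.7 = 0.03194 h⁻¹
C(t) = Css (1 − e^(−kt)) = 47.12 × (1 − e^(−1.961)) = 47.12 × 0.8593 ≈ 40.5 µg/mL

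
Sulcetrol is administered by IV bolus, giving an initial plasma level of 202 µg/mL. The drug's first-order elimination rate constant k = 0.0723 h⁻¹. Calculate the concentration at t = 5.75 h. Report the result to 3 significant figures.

133 µg/mL

C(t) = C₀ e^(−kt) = 202 × e^(−0.07230 × 5.75) = 202 × e^(−0.4157) = 202 × 0.6599 ≈ 133 µg/mL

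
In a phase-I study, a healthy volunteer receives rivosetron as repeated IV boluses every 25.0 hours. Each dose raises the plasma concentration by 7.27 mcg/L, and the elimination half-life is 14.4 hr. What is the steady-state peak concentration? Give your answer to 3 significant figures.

k = ln 2 / 14.4 = 0.04814 hr⁻¹
Fraction remaining after one interval: e^(−kτ) = e^(−0.04814 × 25.0) = 0.3002
R = 1 / (1 − 0.3002) = 1.429
Css,max = 7.27 × 1.429 ≈ 10.4 mcg/L

10.4 mcg/L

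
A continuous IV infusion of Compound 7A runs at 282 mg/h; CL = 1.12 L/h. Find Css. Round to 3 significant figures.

252 µg/mL

Css = infusion rate / CL = 282 / 1.12 ≈ 252 µg/mL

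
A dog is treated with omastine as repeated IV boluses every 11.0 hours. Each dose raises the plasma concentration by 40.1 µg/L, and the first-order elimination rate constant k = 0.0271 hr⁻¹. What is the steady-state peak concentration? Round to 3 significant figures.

156 µg/L

Fraction remaining after one interval: e^(−kτ) = e^(−0.02710 × 11.0) = 0.7422
R = 1 / (1 − 0.7422) = 3.879
Css,max = 40.1 × 3.879 ≈ 156 µg/L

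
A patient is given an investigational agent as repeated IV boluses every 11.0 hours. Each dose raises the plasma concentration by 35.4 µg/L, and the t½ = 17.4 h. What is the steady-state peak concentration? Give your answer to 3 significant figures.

99.8 µg/L

k = ln 2 / 17.4 = 0.03984 h⁻¹
Fraction remaining after one interval: e^(−kτ) = e^(−0.03984 × 11.0) = 0.6452
R = 1 / (1 − 0.6452) = 2.818
Css,max = 35.4 × 2.818 ≈ 99.8 µg/L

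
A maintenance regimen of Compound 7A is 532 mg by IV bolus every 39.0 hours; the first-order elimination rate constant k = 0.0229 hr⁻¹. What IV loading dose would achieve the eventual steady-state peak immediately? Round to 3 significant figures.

Accumulation ratio R = 1 / (1 − e^(−kτ)) = 1 / (1 − e^(−0.02290×39.0)) = 1 / (1 − 0.4094) = 1.693
Loading dose = maintenance dose × R = 532 × 1.693 ≈ 901 mg

901 mg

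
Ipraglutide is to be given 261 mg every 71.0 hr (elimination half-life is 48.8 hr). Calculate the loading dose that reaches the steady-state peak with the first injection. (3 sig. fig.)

k = ln 2 / 48.8 = 0.01420 hr⁻¹
Accumulation ratio R = 1 / (1 − e^(−kτ)) = 1 / (1 − e^(−0.01420×71.0)) = 1 / (1 − 0.3648) = 1.574
Loading dose = maintenance dose × R = 261 × 1.574 ≈ 411 mg

411 mg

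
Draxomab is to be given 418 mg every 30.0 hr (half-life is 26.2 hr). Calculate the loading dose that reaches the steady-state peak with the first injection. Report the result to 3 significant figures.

k = ln 2 / 26.2 = 0.02646 hr⁻¹
Accumulation ratio R = 1 / (1 − e^(−kτ)) = 1 / (1 − e^(−0.02646×30.0)) = 1 / (1 − 0.4522) = 1.825
Loading dose = maintenance dose × R = 418 × 1.825 ≈ 763 mg

763 mg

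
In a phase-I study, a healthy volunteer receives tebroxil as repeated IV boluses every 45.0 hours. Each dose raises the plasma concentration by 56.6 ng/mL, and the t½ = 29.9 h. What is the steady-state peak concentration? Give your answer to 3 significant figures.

87.4 ng/mL

k = ln 2 / 29.9 = 0.02318 h⁻¹
Fraction remaining after one interval: e^(−kτ) = e^(−0.02318 × 45.0) = 0.3523
R = 1 / (1 − 0.3523) = 1.544
Css,max = 56.6 × 1.544 ≈ 87.4 ng/mL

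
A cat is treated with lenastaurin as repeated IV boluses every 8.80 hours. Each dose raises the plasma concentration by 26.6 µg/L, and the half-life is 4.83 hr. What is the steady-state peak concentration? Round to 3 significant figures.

k = ln 2 / 4.83 = 0.1435 hr⁻¹
Fraction remaining after one interval: e^(−kτ) = e^(−0.1435 × 8.80) = 0.2828
R = 1 / (1 − 0.2828) = 1.394
Css,max = 26.6 × 1.394 ≈ 37.1 µg/L

37.1 µg/L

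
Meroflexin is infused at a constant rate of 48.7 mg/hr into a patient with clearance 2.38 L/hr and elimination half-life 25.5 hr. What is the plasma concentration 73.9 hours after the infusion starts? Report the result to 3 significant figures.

Css = rate / CL = 48.7 / 2.38 = 20.46 µg/mL
k = ln 2 / 25.5 = 0.02718 hr⁻¹
C(t) = Css (1 − e^(−kt)) = 20.46 × (1 − e^(−2.009)) = 20.46 × 0.8658 ≈ 17.7 µg/mL

17.7 µg/mL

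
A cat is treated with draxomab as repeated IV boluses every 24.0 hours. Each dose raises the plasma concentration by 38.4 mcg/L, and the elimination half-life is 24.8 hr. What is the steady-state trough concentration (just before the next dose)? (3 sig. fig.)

k = ln 2 / 24.8 = 0.02795 hr⁻¹
Fraction remaining after one interval: e^(−kτ) = e^(−0.02795 × 24.0) = 0.5113
R = 1 / (1 − 0.5113) = 2.046
Css,max = 38.4 × 2.046 = 78.58 mcg/L
Css,min = Css,max × e^(−kτ) = 78.58 × 0.5113 ≈ 40.2 mcg/L

40.2 mcg/L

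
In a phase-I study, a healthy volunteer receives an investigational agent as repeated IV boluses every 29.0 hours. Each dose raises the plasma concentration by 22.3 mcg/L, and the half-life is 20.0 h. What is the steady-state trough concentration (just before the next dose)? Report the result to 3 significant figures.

k = ln 2 / 20.0 = 0.03466 h⁻¹
Fraction remaining after one interval: e^(−kτ) = e^(−0.03466 × 29.0) = 0.3660
R = 1 / (1 − 0.3660) = 1.577
Css,max = 22.3 × 1.577 = 35.17 mcg/L
Css,min = Css,max × e^(−kτ) = 35.17 × 0.3660 ≈ 12.9 mcg/L

12.9 mcg/L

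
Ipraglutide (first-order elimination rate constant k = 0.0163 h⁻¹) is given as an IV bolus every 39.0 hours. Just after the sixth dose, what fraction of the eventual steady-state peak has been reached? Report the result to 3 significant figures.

0.978

f_n = 1 − e^(−nkτ) = 1 − e^(−6 × 0.01630 × 39.0) = 1 − e^(−3.814) = 1 − 0.02206 ≈ 0.978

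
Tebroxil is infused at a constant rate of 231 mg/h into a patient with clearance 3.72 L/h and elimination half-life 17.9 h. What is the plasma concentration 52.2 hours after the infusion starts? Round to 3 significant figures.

53.9 µg/mL

Css = rate / CL = 231 / 3.72 = 62.10 µg/mL
k = ln 2 / 17.9 = 0.03872 h⁻¹
C(t) = Css (1 − e^(−kt)) = 62.10 × (1 − e^(−2.021)) = 62.10 × 0.8675 ≈ 53.9 µg/mL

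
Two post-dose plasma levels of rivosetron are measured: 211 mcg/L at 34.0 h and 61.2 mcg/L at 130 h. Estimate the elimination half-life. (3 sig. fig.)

k = ln(C₁/C₂) / (t₂ − t₁) = ln(211/61.2) / (130 − 34.0)
  = 1.238 / 96.00 = 0.01289 h⁻¹
t½ = ln 2 / k = ln 2 / 0.01289 ≈ 53.8 hours

53.8 hours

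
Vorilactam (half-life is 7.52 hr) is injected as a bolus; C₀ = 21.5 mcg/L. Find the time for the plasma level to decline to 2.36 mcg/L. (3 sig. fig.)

k = ln 2 / 7.52 = 0.09217 hr⁻¹
C(t) = C₀ e^(−kt)  ⇒  t = ln(C₀/C) / k
t = ln(21.5/2.36) / 0.09217 = 2.209 / 0.09217 ≈ 24.0 hours

24.0 hours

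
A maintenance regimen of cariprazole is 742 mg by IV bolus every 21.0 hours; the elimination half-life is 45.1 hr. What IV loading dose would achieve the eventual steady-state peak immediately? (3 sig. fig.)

2690 mg

k = ln 2 / 45.1 = 0.01537 hr⁻¹
Accumulation ratio R = 1 / (1 − e^(−kτ)) = 1 / (1 − e^(−0.01537×21.0)) = 1 / (1 − 0.7242) = 3.625
Loading dose = maintenance dose × R = 742 × 3.625 ≈ 2690 mg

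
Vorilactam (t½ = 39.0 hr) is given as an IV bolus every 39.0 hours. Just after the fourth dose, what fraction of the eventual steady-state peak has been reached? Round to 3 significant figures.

k = ln 2 / 39.0 = 0.01777 hr⁻¹
f_n = 1 − e^(−nkτ) = 1 − e^(−4 × 0.01777 × 39.0) = 1 − e^(−2.773) = 1 − 0.06250 ≈ 0.938

0.938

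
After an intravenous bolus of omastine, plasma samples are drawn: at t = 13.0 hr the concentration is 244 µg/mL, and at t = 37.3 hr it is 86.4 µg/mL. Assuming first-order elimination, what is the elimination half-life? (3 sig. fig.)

16.2 hours

k = ln(C₁/C₂) / (t₂ − t₁) = ln(244/86.4) / (37.3 − 13.0)
  = 1.038 / 24.30 = 0.04272 hr⁻¹
t½ = ln 2 / k = ln 2 / 0.04272 ≈ 16.2 hours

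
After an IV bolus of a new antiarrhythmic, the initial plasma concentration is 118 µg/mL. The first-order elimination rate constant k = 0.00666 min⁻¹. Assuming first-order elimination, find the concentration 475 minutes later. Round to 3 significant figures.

4.99 µg/mL

C(t) = C₀ e^(−kt) = 118 × e^(−0.006660 × 475) = 118 × e^(−3.163) = 118 × 0.04228 ≈ 4.99 µg/mL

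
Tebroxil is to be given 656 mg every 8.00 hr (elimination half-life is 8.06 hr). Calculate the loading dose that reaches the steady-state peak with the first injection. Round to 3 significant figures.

k = ln 2 / 8.06 = 0.08600 hr⁻¹
Accumulation ratio R = 1 / (1 − e^(−kτ)) = 1 / (1 − e^(−0.08600×8.00)) = 1 / (1 − 0.5026) = 2.010
Loading dose = maintenance dose × R = 656 × 2.010 ≈ 1320 mg

1320 mg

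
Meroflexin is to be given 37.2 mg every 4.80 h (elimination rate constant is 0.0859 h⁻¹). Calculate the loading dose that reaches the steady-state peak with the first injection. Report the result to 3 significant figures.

110 mg

Accumulation ratio R = 1 / (1 − e^(−kτ)) = 1 / (1 − e^(−0.08590×4.80)) = 1 / (1 − 0.6621) = 2.960
Loading dose = maintenance dose × R = 37.2 × 2.960 ≈ 110 mg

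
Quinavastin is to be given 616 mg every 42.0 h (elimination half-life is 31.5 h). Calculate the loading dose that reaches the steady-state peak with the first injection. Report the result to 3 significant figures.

k = ln 2 / 31.5 = 0.02200 h⁻¹
Accumulation ratio R = 1 / (1 − e^(−kτ)) = 1 / (1 − e^(−0.02200×42.0)) = 1 / (1 − 0.3969) = 1.658
Loading dose = maintenance dose × R = 616 × 1.658 ≈ 1020 mg

1020 mg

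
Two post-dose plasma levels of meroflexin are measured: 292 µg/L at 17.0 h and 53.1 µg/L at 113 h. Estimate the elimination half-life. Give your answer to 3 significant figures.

k = ln(C₁/C₂) / (t₂ − t₁) = ln(292/53.1) / (113 − 17.0)
  = 1.705 / 96.00 = 0.01776 h⁻¹
t½ = ln 2 / k = ln 2 / 0.01776 ≈ 39.0 hours

39.0 hours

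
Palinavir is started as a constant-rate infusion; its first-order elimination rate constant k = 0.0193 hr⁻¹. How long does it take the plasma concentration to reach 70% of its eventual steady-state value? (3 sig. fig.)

f = 1 − e^(−kt)  ⇒  t = −ln(1 − f) / k
t = −ln(1 − 0.7) / 0.01930 = 1.204 / 0.01930 ≈ 62.4 hours

62.4 hours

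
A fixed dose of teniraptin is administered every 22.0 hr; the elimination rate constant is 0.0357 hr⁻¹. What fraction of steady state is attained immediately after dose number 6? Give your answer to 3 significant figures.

f_n = 1 − e^(−nkτ) = 1 − e^(−6 × 0.03570 × 22.0) = 1 − e^(−4.712) = 1 − 0.008983 ≈ 0.991

0.991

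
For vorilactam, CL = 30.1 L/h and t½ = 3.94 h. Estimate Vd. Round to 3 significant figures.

171 L

k = ln 2 / t½ = ln 2 / 3.94 = 0.1759 h⁻¹
V = CL / k = 30.1 / 0.1759 ≈ 171 L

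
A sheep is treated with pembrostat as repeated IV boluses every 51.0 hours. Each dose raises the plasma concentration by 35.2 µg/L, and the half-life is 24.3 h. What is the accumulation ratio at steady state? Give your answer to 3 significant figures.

1.30

k = ln 2 / 24.3 = 0.02852 h⁻¹
Fraction remaining after one interval: e^(−kτ) = e^(−0.02852 × 51.0) = 0.2335
R = 1 / (1 − 0.2335) = 1 / 0.7665 ≈ 1.30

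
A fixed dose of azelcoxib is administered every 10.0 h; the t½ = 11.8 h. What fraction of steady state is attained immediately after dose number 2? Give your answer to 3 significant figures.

k = ln 2 / 11.8 = 0.05874 h⁻¹
f_n = 1 − e^(−nkτ) = 1 − e^(−2 × 0.05874 × 10.0) = 1 − e^(−1.175) = 1 − 0.3089 ≈ 0.691

0.691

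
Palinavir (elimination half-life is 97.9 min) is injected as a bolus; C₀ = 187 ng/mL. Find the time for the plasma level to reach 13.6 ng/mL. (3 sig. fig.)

370 minutes

k = ln 2 / 97.9 = 0.007080 min⁻¹
C(t) = C₀ e^(−kt)  ⇒  t = ln(C₀/C) / k
t = ln(187/13.6) / 0.007080 = 2.621 / 0.007080 ≈ 370 minutes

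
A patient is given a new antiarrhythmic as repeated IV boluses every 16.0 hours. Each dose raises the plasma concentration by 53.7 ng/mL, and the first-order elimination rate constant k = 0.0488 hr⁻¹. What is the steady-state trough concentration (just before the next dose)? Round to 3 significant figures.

Fraction remaining after one interval: e^(−kτ) = e^(−0.04880 × 16.0) = 0.4580
R = 1 / (1 − 0.4580) = 1.845
Css,max = 53.7 × 1.845 = 99.08 ng/mL
Css,min = Css,max × e^(−kτ) = 99.08 × 0.4580 ≈ 45.4 ng/mL

45.4 ng/mL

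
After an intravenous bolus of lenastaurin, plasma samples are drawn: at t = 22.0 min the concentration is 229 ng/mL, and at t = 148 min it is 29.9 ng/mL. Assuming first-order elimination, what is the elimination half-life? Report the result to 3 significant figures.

42.9 minutes

k = ln(C₁/C₂) / (t₂ − t₁) = ln(229/29.9) / (148 − 22.0)
  = 2.036 / 126.0 = 0.01616 min⁻¹
t½ = ln 2 / k = ln 2 / 0.01616 ≈ 42.9 minutes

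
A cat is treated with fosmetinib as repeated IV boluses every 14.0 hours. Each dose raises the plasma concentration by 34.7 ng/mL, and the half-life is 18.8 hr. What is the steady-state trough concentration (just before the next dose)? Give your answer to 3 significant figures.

51.4 ng/mL

k = ln 2 / 18.8 = 0.03687 hr⁻¹
Fraction remaining after one interval: e^(−kτ) = e^(−0.03687 × 14.0) = 0.5968
R = 1 / (1 − 0.5968) = 2.480
Css,max = 34.7 × 2.480 = 86.06 ng/mL
Css,min = Css,max × e^(−kτ) = 86.06 × 0.5968 ≈ 51.4 ng/mL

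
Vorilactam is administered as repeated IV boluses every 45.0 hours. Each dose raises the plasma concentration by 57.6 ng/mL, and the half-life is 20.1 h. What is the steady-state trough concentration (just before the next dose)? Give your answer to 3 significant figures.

15.5 ng/mL

k = ln 2 / 20.1 = 0.03448 h⁻¹
Fraction remaining after one interval: e^(−kτ) = e^(−0.03448 × 45.0) = 0.2119
R = 1 / (1 − 0.2119) = 1.269
Css,max = 57.6 × 1.269 = 73.08 ng/mL
Css,min = Css,max × e^(−kτ) = 73.08 × 0.2119 ≈ 15.5 ng/mL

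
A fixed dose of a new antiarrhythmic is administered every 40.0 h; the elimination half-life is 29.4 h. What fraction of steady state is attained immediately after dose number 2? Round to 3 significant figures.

0.848

k = ln 2 / 29.4 = 0.02358 h⁻¹
f_n = 1 − e^(−nkτ) = 1 − e^(−2 × 0.02358 × 40.0) = 1 − e^(−1.886) = 1 − 0.1517 ≈ 0.848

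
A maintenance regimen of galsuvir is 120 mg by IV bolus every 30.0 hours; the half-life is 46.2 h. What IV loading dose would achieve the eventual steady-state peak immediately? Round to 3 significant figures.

k = ln 2 / 46.2 = 0.01500 h⁻¹
Accumulation ratio R = 1 / (1 − e^(−kτ)) = 1 / (1 − e^(−0.01500×30.0)) = 1 / (1 − 0.6376) = 2.759
Loading dose = maintenance dose × R = 120 × 2.759 ≈ 331 mg

331 mg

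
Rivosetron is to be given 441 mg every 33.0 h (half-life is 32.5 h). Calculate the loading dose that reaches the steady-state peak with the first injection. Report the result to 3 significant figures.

873 mg

k = ln 2 / 32.5 = 0.02133 h⁻¹
Accumulation ratio R = 1 / (1 − e^(−kτ)) = 1 / (1 − e^(−0.02133×33.0)) = 1 / (1 − 0.4947) = 1.979
Loading dose = maintenance dose × R = 441 × 1.979 ≈ 873 mg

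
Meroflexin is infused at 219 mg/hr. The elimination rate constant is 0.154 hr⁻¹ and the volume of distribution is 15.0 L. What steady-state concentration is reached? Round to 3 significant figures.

CL = k · V = 0.154 × 15.0 = 2.310 L/hr
Css = rate / CL = 219 / 2.310 ≈ 94.8 µg/mL

94.8 µg/mL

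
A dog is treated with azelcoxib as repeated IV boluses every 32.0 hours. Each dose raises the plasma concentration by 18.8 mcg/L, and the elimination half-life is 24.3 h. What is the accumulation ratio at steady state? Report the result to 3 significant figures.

k = ln 2 / 24.3 = 0.02852 h⁻¹
Fraction remaining after one interval: e^(−kτ) = e^(−0.02852 × 32.0) = 0.4014
R = 1 / (1 − 0.4014) = 1 / 0.5986 ≈ 1.67

1.67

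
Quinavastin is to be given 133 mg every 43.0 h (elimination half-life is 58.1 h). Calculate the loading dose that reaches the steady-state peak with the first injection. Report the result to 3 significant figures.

331 mg

k = ln 2 / 58.1 = 0.01193 h⁻¹
Accumulation ratio R = 1 / (1 − e^(−kτ)) = 1 / (1 − e^(−0.01193×43.0)) = 1 / (1 − 0.5987) = 2.492
Loading dose = maintenance dose × R = 133 × 2.492 ≈ 331 mg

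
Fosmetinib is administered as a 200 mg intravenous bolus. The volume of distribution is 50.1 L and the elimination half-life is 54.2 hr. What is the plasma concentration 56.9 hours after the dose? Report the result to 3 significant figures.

C₀ = dose / V = 200 / 50.1 = 3.992 µg/mL
k = ln 2 / 54.2 = 0.01279 hr⁻¹
C(t) = C₀ e^(−kt) = 3.992 × e^(−0.01279 × 56.9) = 3.992 × e^(−0.7277) = 3.992 × 0.4830 ≈ 1.93 µg/mL

1.93 µg/mL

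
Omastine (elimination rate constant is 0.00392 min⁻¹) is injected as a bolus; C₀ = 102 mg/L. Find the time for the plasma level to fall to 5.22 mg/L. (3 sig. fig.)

758 minutes

C(t) = C₀ e^(−kt)  ⇒  t = ln(C₀/C) / k
t = ln(102/5.22) / 0.003920 = 2.972 / 0.003920 ≈ 758 minutes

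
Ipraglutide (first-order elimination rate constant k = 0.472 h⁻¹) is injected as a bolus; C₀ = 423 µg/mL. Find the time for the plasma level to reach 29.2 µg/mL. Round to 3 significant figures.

5.66 hours

C(t) = C₀ e^(−kt)  ⇒  t = ln(C₀/C) / k
t = ln(423/29.2) / 0.4720 = 2.673 / 0.4720 ≈ 5.66 hours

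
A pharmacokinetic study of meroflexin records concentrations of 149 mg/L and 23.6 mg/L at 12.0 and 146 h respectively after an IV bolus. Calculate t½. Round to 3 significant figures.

k = ln(C₁/C₂) / (t₂ − t₁) = ln(149/23.6) / (146 − 12.0)
  = 1.843 / 134.0 = 0.01375 h⁻¹
t½ = ln 2 / k = ln 2 / 0.01375 ≈ 50.4 hours

50.4 hours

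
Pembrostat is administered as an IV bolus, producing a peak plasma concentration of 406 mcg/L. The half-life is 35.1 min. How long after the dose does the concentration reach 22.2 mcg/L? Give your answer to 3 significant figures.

147 minutes

k = ln 2 / 35.1 = 0.01975 min⁻¹
C(t) = C₀ e^(−kt)  ⇒  t = ln(C₀/C) / k
t = ln(406/22.2) / 0.01975 = 2.906 / 0.01975 ≈ 147 minutes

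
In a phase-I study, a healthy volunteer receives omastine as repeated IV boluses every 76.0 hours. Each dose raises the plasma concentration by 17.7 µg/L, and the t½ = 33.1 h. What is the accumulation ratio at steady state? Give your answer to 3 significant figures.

1.26

k = ln 2 / 33.1 = 0.02094 h⁻¹
Fraction remaining after one interval: e^(−kτ) = e^(−0.02094 × 76.0) = 0.2036
R = 1 / (1 − 0.2036) = 1 / 0.7964 ≈ 1.26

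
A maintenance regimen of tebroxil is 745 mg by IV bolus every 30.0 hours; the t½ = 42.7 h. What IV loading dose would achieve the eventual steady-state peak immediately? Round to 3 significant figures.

1930 mg

k = ln 2 / 42.7 = 0.01623 h⁻¹
Accumulation ratio R = 1 / (1 − e^(−kτ)) = 1 / (1 − e^(−0.01623×30.0)) = 1 / (1 − 0.6145) = 2.594
Loading dose = maintenance dose × R = 745 × 2.594 ≈ 1930 mg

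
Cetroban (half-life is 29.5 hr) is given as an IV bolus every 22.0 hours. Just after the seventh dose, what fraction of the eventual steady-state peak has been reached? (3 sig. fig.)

k = ln 2 / 29.5 = 0.02350 hr⁻¹
f_n = 1 − e^(−nkτ) = 1 − e^(−7 × 0.02350 × 22.0) = 1 − e^(−3.618) = 1 − 0.02682 ≈ 0.973

0.973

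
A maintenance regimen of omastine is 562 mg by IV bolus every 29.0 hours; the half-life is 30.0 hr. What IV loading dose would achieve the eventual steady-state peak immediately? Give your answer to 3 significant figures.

k = ln 2 / 30.0 = 0.02310 hr⁻¹
Accumulation ratio R = 1 / (1 − e^(−kτ)) = 1 / (1 − e^(−0.02310×29.0)) = 1 / (1 − 0.5117) = 2.048
Loading dose = maintenance dose × R = 562 × 2.048 ≈ 1150 mg

1150 mg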